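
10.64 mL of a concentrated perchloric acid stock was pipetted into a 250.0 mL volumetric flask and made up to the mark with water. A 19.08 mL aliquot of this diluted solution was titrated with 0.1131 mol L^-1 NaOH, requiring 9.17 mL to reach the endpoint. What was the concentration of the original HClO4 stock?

n(NaOH) = 0.1131 x 0.009170 = 0.001037 mol.
n(HClO4) in the aliquot = 0.001037 mol.
[diluted HClO4] = 0.001037 / 0.01908 = 0.05436 M.
Dilution factor = 250.0/10.64 = 23.50, so [stock] = 0.05436 x 23.50 = 1.28 M.

1.28 M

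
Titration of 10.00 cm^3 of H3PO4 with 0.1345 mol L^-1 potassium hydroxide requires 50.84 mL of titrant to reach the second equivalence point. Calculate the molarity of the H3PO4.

n(KOH) = 0.1345 x 0.05084 = 0.006838 mol.
At the second equivalence point, 2 mol OH^- react per mol H3PO4, so n(H3PO4) = 0.006838 / 2 = 0.003419 mol.
[H3PO4] = 0.003419 / 0.01000 L = 0.342 M.

0.342 M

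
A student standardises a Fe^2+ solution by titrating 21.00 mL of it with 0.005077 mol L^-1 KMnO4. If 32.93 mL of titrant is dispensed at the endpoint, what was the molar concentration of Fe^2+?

0.0398 M

n(KMnO4) = 0.005077 x 0.03293 = 0.0001672 mol.
From the balanced equation, 1 mol KMnO4 reacts with 5 mol Fe^2+, so n(Fe^2+) = 0.0001672 x 5/1 = 0.0008359 mol.
[Fe^2+] = 0.0008359 / 0.02100 L = 0.0398 M.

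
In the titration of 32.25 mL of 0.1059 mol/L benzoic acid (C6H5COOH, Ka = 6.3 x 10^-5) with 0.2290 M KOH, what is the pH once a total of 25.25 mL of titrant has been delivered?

12.61

n(acid) = 0.1059 x 0.03225 = 0.003415 mol; n(KOH) added = 0.2290 x 0.02525 = 0.005782 mol.
Base is in excess by 0.005782 - 0.003415 = 0.002367 mol in a total volume of 0.05750 L.
[OH^-] = 0.002367/0.05750 = 0.04116 M, so pOH = 1.39 and pH = 14.00 - 1.39 = 12.61.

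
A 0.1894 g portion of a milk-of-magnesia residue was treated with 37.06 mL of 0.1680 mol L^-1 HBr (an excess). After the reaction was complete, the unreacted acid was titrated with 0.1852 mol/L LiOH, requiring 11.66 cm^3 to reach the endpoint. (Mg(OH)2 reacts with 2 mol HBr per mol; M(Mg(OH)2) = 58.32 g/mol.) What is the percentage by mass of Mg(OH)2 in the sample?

62.6%

Total n(HBr) added = 0.1680 x 0.03706 = 0.006226 mol.
n(LiOH) used = 0.1852 x 0.01166 = 0.002159 mol, which equals the excess n(HBr).
So n(HBr) consumed by the sample = 0.006226 - 0.002159 = 0.004067 mol.
n(Mg(OH)2) = 0.004067 / 2 = 0.002033 mol.
mass Mg(OH)2 = 0.002033 x 58.32 = 0.1186 g, so %Mg(OH)2 = 0.1186/0.1894 x 100 = 62.6%.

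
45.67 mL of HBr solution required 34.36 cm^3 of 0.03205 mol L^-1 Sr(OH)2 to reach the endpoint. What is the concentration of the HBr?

n(Sr(OH)2) delivered = 0.03205 x 0.03436 = 0.001101 mol.
The reaction is 2 HBr + 1 Sr(OH)2, so n(HBr) = 0.001101 x 2/1 = 0.002202 mol.
[HBr] = 0.002202 mol / 0.04567 L = 0.0482 M.

0.0482 M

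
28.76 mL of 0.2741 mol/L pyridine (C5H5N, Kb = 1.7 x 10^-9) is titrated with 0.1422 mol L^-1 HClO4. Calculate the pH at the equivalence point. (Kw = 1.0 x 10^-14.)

3.13

n(C5H5N) = 0.2741 x 0.02876 = 0.007883 mol; V(HClO4) at equivalence = 0.007883/0.1422 = 0.05544 L.
At equivalence the base is fully converted to C5H5NH+; total volume = 0.08420 L, so [C5H5NH+] = 0.007883/0.08420 = 0.09363 M.
Ka(C5H5NH+) = Kw/Kb = 1.0e-14 / 1.7 x 10^-9 = 5.88e-6.
[H^+] = sqrt(Ka x [C5H5NH+]) = sqrt(5.88e-6 x 0.09363) = 0.000742 M.
pH = -log(0.000742) = 3.13.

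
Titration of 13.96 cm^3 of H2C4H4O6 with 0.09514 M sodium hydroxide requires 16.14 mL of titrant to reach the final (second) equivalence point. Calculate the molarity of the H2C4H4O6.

0.0550 M

n(NaOH) = 0.09514 x 0.01614 = 0.001536 mol.
At the final (second) equivalence point, 2 mol OH^- react per mol H2C4H4O6, so n(H2C4H4O6) = 0.001536 / 2 = 0.0007678 mol.
[H2C4H4O6] = 0.0007678 / 0.01396 L = 0.0550 M.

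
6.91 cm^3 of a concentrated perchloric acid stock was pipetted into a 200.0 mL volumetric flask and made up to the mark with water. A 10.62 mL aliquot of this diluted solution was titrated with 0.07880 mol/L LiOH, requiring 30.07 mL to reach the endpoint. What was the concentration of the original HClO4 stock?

n(LiOH) = 0.07880 x 0.03007 = 0.002370 mol.
n(HClO4) in the aliquot = 0.002370 mol.
[diluted HClO4] = 0.002370 / 0.01062 = 0.2231 M.
Dilution factor = 200.0/6.910 = 28.94, so [stock] = 0.2231 x 28.94 = 6.46 M.

6.46 M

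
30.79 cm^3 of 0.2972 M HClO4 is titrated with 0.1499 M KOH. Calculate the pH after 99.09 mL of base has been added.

n(acid) = 0.2972 x 0.03079 = 0.009151 mol; n(KOH) added = 0.1499 x 0.09909 = 0.01485 mol.
Base is in excess by 0.01485 - 0.009151 = 0.005703 mol in a total volume of 0.1299 L.
[OH^-] = 0.005703/0.1299 = 0.04391 M, so pOH = 1.36 and pH = 14.00 - 1.36 = 12.64.

12.64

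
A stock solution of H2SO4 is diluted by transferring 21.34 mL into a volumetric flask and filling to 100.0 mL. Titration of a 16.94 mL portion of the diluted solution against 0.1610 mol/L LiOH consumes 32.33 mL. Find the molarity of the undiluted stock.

0.720 M

n(LiOH) = 0.1610 x 0.03233 = 0.005205 mol.
n(H2SO4) in the aliquot = 0.005205 x 1/2 = 0.002603 mol.
[diluted H2SO4] = 0.002603 / 0.01694 = 0.1536 M.
Dilution factor = 100.0/21.34 = 4.686, so [stock] = 0.1536 x 4.686 = 0.720 M.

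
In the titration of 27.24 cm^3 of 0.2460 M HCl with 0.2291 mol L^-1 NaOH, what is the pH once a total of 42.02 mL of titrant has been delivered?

12.63

n(acid) = 0.2460 x 0.02724 = 0.006701 mol; n(NaOH) added = 0.2291 x 0.04202 = 0.009627 mol.
Base is in excess by 0.009627 - 0.006701 = 0.002926 mol in a total volume of 0.06926 L.
[OH^-] = 0.002926/0.06926 = 0.04224 M, so pOH = 1.37 and pH = 14.00 - 1.37 = 12.63.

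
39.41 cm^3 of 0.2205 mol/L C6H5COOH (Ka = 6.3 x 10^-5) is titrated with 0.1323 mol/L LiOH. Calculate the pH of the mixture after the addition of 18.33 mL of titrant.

Initial n(C6H5COOH) = 0.2205 x 0.03941 = 0.008690 mol.
n(LiOH) added = 0.1323 x 0.01833 = 0.002425 mol, converting that many moles of C6H5COOH to C6H5COO-.
Remaining n(C6H5COOH) = 0.006265 mol; n(C6H5COO-) = 0.002425 mol.
By Henderson-Hasselbalch, pH = pKa + log([A^-]/[HA]) = 4.20 + log(0.002425/0.006265) = 4.20 + (-0.41) = 3.79.

3.79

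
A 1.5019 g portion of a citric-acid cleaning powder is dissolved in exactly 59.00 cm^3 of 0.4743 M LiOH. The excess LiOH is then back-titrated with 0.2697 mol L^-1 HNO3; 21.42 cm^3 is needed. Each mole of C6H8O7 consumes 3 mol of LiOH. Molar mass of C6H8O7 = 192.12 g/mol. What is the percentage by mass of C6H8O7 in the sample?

Total n(LiOH) added = 0.4743 x 0.05900 = 0.02798 mol.
n(HNO3) used = 0.2697 x 0.02142 = 0.005777 mol, which equals the excess n(LiOH).
So n(LiOH) consumed by the sample = 0.02798 - 0.005777 = 0.02221 mol.
n(C6H8O7) = 0.02221 / 3 = 0.007402 mol.
mass C6H8O7 = 0.007402 x 192.12 = 1.422 g, so %C6H8O7 = 1.422/1.5019 x 100 = 94.7%.

94.7%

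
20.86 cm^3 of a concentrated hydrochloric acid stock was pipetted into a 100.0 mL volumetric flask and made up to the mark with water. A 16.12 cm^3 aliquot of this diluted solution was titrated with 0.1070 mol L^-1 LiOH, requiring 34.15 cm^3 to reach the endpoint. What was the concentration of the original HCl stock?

n(LiOH) = 0.1070 x 0.03415 = 0.003654 mol.
n(HCl) in the aliquot = 0.003654 mol.
[diluted HCl] = 0.003654 / 0.01612 = 0.2267 M.
Dilution factor = 100.0/20.86 = 4.794, so [stock] = 0.2267 x 4.794 = 1.09 M.

1.09 M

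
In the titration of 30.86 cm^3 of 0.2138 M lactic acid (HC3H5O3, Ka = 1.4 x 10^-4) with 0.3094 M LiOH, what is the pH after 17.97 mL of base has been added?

Initial n(HC3H5O3) = 0.2138 x 0.03086 = 0.006598 mol.
n(LiOH) added = 0.3094 x 0.01797 = 0.005560 mol, converting that many moles of HC3H5O3 to C3H5O3-.
Remaining n(HC3H5O3) = 0.001038 mol; n(C3H5O3-) = 0.005560 mol.
By Henderson-Hasselbalch, pH = pKa + log([A^-]/[HA]) = 3.85 + log(0.005560/0.001038) = 3.85 + (+0.73) = 4.58.

4.58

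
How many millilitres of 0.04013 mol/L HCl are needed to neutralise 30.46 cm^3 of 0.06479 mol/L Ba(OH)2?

n(Ba(OH)2) = 0.06479 mol/L x 0.03046 L = 0.001974 mol.
The neutralisation is 1 Ba(OH)2 : 2 HCl, so n(HCl) = 0.001974 x 2/1 = 0.003947 mol.
V(HCl) = 0.003947 / 0.04013 = 0.09836 L = 98.4 mL.

98.4 mL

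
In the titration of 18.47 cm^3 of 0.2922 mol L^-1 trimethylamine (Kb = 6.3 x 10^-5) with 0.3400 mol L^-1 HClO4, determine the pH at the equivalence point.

5.30

n((CH3)3N) = 0.2922 x 0.01847 = 0.005397 mol; V(HClO4) at equivalence = 0.005397/0.3400 = 0.01587 L.
At equivalence the base is fully converted to (CH3)3NH+; total volume = 0.03434 L, so [(CH3)3NH+] = 0.005397/0.03434 = 0.1571 M.
Ka((CH3)3NH+) = Kw/Kb = 1.0e-14 / 6.3 x 10^-5 = 1.59e-10.
[H^+] = sqrt(Ka x [(CH3)3NH+]) = sqrt(1.59e-10 x 0.1571) = 4.99e-6 M.
pH = -log(4.99e-6) = 5.30.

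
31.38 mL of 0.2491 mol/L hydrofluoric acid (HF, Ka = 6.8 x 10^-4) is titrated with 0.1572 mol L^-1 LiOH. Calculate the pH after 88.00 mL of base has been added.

n(acid) = 0.2491 x 0.03138 = 0.007817 mol; n(LiOH) added = 0.1572 x 0.08800 = 0.01383 mol.
Base is in excess by 0.01383 - 0.007817 = 0.006017 mol in a total volume of 0.1194 L.
[OH^-] = 0.006017/0.1194 = 0.05040 M, so pOH = 1.30 and pH = 14.00 - 1.30 = 12.70.

12.70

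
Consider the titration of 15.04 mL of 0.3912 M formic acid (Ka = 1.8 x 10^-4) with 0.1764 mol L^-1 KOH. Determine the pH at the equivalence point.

8.41

n(HCOOH) = 0.3912 x 0.01504 = 0.005884 mol; V(KOH) at equivalence = 0.005884/0.1764 = 0.03335 L.
At equivalence all the acid is converted to HCOO-; total volume = 0.01504 + 0.03335 = 0.04839 L, so [HCOO-] = 0.005884/0.04839 = 0.1216 M.
Kb = Kw/Ka = 1.0e-14 / 1.8 x 10^-4 = 5.56e-11.
[OH^-] = sqrt(Kb x [HCOO-]) = sqrt(5.56e-11 x 0.1216) = 2.60e-6 M.
pOH = 5.59, so pH = 14.00 - 5.59 = 8.41.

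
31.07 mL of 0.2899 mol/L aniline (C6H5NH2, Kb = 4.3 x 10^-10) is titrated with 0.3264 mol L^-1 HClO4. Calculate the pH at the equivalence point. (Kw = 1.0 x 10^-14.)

2.72

n(C6H5NH2) = 0.2899 x 0.03107 = 0.009007 mol; V(HClO4) at equivalence = 0.009007/0.3264 = 0.02760 L.
At equivalence the base is fully converted to C6H5NH3+; total volume = 0.05867 L, so [C6H5NH3+] = 0.009007/0.05867 = 0.1535 M.
Ka(C6H5NH3+) = Kw/Kb = 1.0e-14 / 4.3 x 10^-10 = 2.33e-5.
[H^+] = sqrt(Ka x [C6H5NH3+]) = sqrt(2.33e-5 x 0.1535) = 0.00189 M.
pH = -log(0.00189) = 2.72.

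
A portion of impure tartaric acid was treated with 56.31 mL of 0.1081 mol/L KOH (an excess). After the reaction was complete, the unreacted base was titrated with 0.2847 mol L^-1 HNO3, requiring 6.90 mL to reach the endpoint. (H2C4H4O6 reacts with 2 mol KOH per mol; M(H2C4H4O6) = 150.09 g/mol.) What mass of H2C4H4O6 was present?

0.309 g

Total n(KOH) added = 0.1081 x 0.05631 = 0.006087 mol.
n(HNO3) used = 0.2847 x 0.006900 = 0.001964 mol, which equals the excess n(KOH).
So n(KOH) consumed by the sample = 0.006087 - 0.001964 = 0.004123 mol.
n(H2C4H4O6) = 0.004123 / 2 = 0.002061 mol.
mass = 0.002061 mol x 150.09 g/mol = 0.309 g.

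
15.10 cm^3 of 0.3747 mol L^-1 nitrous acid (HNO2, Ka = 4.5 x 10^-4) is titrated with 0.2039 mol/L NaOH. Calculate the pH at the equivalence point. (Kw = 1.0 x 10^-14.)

8.23

n(HNO2) = 0.3747 x 0.01510 = 0.005658 mol; V(NaOH) at equivalence = 0.005658/0.2039 = 0.02775 L.
At equivalence all the acid is converted to NO2-; total volume = 0.01510 + 0.02775 = 0.04285 L, so [NO2-] = 0.005658/0.04285 = 0.1320 M.
Kb = Kw/Ka = 1.0e-14 / 4.5 x 10^-4 = 2.22e-11.
[OH^-] = sqrt(Kb x [NO2-]) = sqrt(2.22e-11 x 0.1320) = 1.71e-6 M.
pOH = 5.77, so pH = 14.00 - 5.77 = 8.23.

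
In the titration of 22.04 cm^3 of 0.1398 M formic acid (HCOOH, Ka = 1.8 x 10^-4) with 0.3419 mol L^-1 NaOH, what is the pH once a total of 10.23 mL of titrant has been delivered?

12.11

n(acid) = 0.1398 x 0.02204 = 0.003081 mol; n(NaOH) added = 0.3419 x 0.01023 = 0.003498 mol.
Base is in excess by 0.003498 - 0.003081 = 0.0004164 mol in a total volume of 0.03227 L.
[OH^-] = 0.0004164/0.03227 = 0.01291 M, so pOH = 1.89 and pH = 14.00 - 1.89 = 12.11.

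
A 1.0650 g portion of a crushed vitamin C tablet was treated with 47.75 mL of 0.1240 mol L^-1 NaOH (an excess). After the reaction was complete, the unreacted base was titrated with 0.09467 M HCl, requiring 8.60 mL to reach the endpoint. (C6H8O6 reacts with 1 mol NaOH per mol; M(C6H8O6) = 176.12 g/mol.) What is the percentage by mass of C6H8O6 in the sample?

84.5%

Total n(NaOH) added = 0.1240 x 0.04775 = 0.005921 mol.
n(HCl) used = 0.09467 x 0.008600 = 0.0008142 mol, which equals the excess n(NaOH).
So n(NaOH) consumed by the sample = 0.005921 - 0.0008142 = 0.005107 mol.
n(C6H8O6) = 0.005107 / 1 = 0.005107 mol.
mass C6H8O6 = 0.005107 x 176.12 = 0.8994 g, so %C6H8O6 = 0.8994/1.0650 x 100 = 84.5%.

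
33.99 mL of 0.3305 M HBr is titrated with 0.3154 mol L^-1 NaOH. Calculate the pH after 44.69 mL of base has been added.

12.56

n(acid) = 0.3305 x 0.03399 = 0.01123 mol; n(NaOH) added = 0.3154 x 0.04469 = 0.01410 mol.
Base is in excess by 0.01410 - 0.01123 = 0.002862 mol in a total volume of 0.07868 L.
[OH^-] = 0.002862/0.07868 = 0.03637 M, so pOH = 1.44 and pH = 14.00 - 1.44 = 12.56.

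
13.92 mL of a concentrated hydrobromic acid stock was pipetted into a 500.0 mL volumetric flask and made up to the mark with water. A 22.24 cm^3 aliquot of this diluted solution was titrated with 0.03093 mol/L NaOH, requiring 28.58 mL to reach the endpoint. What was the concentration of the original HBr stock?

1.43 M

n(NaOH) = 0.03093 x 0.02858 = 0.0008840 mol.
n(HBr) in the aliquot = 0.0008840 mol.
[diluted HBr] = 0.0008840 / 0.02224 = 0.03975 M.
Dilution factor = 500.0/13.92 = 35.92, so [stock] = 0.03975 x 35.92 = 1.43 M.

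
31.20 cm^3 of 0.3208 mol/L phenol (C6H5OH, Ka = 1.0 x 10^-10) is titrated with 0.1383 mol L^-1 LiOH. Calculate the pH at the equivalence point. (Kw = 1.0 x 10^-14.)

11.49

n(C6H5OH) = 0.3208 x 0.03120 = 0.01001 mol; V(LiOH) at equivalence = 0.01001/0.1383 = 0.07237 L.
At equivalence all the acid is converted to C6H5O-; total volume = 0.03120 + 0.07237 = 0.1036 L, so [C6H5O-] = 0.01001/0.1036 = 0.09664 M.
Kb = Kw/Ka = 1.0e-14 / 1.0 x 10^-10 = 0.000100.
[OH^-] = sqrt(Kb x [C6H5O-]) = sqrt(0.000100 x 0.09664) = 0.00311 M.
pOH = 2.51, so pH = 14.00 - 2.51 = 11.49.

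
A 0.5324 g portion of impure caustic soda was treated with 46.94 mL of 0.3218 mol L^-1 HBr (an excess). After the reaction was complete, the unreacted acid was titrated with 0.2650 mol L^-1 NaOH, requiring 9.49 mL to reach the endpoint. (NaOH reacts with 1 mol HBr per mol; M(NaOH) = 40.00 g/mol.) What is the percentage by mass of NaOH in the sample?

94.6%

Total n(HBr) added = 0.3218 x 0.04694 = 0.01511 mol.
n(NaOH) used = 0.2650 x 0.009490 = 0.002515 mol, which equals the excess n(HBr).
So n(HBr) consumed by the sample = 0.01511 - 0.002515 = 0.01259 mol.
n(NaOH) = 0.01259 / 1 = 0.01259 mol.
mass NaOH = 0.01259 x 40.00 = 0.5036 g, so %NaOH = 0.5036/0.5324 x 100 = 94.6%.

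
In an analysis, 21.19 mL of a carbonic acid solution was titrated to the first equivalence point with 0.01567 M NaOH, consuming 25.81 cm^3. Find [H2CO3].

n(NaOH) = 0.01567 x 0.02581 = 0.0004044 mol.
At the first equivalence point, 1 mol OH^- react per mol H2CO3, so n(H2CO3) = 0.0004044 / 1 = 0.0004044 mol.
[H2CO3] = 0.0004044 / 0.02119 L = 0.0191 M.

0.0191 M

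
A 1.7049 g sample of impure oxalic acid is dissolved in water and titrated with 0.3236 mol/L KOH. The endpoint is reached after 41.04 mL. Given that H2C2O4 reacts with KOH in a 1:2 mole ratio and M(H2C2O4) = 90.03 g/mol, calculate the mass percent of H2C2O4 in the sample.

35.1%

n(KOH) = 0.3236 x 0.04104 = 0.01328 mol.
n(H2C2O4) = 0.01328 / 2 = 0.006640 mol.
mass of H2C2O4 = 0.006640 x 90.03 = 0.5978 g.
% purity = 0.5978 / 1.7049 x 100 = 35.1%.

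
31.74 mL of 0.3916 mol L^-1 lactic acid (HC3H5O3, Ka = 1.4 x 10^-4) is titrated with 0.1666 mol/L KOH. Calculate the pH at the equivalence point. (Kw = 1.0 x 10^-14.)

8.46

n(HC3H5O3) = 0.3916 x 0.03174 = 0.01243 mol; V(KOH) at equivalence = 0.01243/0.1666 = 0.07461 L.
At equivalence all the acid is converted to C3H5O3-; total volume = 0.03174 + 0.07461 = 0.1063 L, so [C3H5O3-] = 0.01243/0.1063 = 0.1169 M.
Kb = Kw/Ka = 1.0e-14 / 1.4 x 10^-4 = 7.14e-11.
[OH^-] = sqrt(Kb x [C3H5O3-]) = sqrt(7.14e-11 x 0.1169) = 2.89e-6 M.
pOH = 5.54, so pH = 14.00 - 5.54 = 8.46.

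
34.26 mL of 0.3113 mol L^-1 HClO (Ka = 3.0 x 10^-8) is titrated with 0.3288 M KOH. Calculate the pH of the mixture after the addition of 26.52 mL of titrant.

Initial n(HClO) = 0.3113 x 0.03426 = 0.01067 mol.
n(KOH) added = 0.3288 x 0.02652 = 0.008720 mol, converting that many moles of HClO to ClO-.
Remaining n(HClO) = 0.001945 mol; n(ClO-) = 0.008720 mol.
By Henderson-Hasselbalch, pH = pKa + log([A^-]/[HA]) = 7.52 + log(0.008720/0.001945) = 7.52 + (+0.65) = 8.17.

8.17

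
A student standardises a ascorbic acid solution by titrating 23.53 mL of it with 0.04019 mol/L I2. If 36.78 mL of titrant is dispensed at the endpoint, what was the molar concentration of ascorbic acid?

0.0628 M

n(I2) = 0.04019 x 0.03678 = 0.001478 mol.
From the balanced equation, 1 mol I2 reacts with 1 mol ascorbic acid, so n(ascorbic acid) = 0.001478 x 1/1 = 0.001478 mol.
[ascorbic acid] = 0.001478 / 0.02353 L = 0.0628 M.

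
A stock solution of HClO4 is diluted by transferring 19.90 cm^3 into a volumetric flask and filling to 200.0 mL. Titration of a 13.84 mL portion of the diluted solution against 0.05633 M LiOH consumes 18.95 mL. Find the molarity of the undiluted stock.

0.775 M

n(LiOH) = 0.05633 x 0.01895 = 0.001067 mol.
n(HClO4) in the aliquot = 0.001067 mol.
[diluted HClO4] = 0.001067 / 0.01384 = 0.07713 M.
Dilution factor = 200.0/19.90 = 10.05, so [stock] = 0.07713 x 10.05 = 0.775 M.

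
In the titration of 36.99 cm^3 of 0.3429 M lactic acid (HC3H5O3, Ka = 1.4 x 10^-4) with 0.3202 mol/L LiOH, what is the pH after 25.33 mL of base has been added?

4.10

Initial n(HC3H5O3) = 0.3429 x 0.03699 = 0.01268 mol.
n(LiOH) added = 0.3202 x 0.02533 = 0.008111 mol, converting that many moles of HC3H5O3 to C3H5O3-.
Remaining n(HC3H5O3) = 0.004573 mol; n(C3H5O3-) = 0.008111 mol.
By Henderson-Hasselbalch, pH = pKa + log([A^-]/[HA]) = 3.85 + log(0.008111/0.004573) = 3.85 + (+0.25) = 4.10.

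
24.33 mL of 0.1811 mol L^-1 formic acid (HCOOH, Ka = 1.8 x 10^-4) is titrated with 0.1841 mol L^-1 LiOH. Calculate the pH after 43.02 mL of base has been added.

n(acid) = 0.1811 x 0.02433 = 0.004406 mol; n(LiOH) added = 0.1841 x 0.04302 = 0.007920 mol.
Base is in excess by 0.007920 - 0.004406 = 0.003514 mol in a total volume of 0.06735 L.
[OH^-] = 0.003514/0.06735 = 0.05217 M, so pOH = 1.28 and pH = 14.00 - 1.28 = 12.72.

12.72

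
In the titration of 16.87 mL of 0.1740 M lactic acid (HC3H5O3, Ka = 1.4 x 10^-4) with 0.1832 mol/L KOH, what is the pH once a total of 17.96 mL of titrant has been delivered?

n(acid) = 0.1740 x 0.01687 = 0.002935 mol; n(KOH) added = 0.1832 x 0.01796 = 0.003290 mol.
Base is in excess by 0.003290 - 0.002935 = 0.0003549 mol in a total volume of 0.03483 L.
[OH^-] = 0.0003549/0.03483 = 0.01019 M, so pOH = 1.99 and pH = 14.00 - 1.99 = 12.01.

12.01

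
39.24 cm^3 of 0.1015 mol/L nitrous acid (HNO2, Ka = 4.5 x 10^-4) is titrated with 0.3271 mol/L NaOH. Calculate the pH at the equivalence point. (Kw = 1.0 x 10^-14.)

n(HNO2) = 0.1015 x 0.03924 = 0.003983 mol; V(NaOH) at equivalence = 0.003983/0.3271 = 0.01218 L.
At equivalence all the acid is converted to NO2-; total volume = 0.03924 + 0.01218 = 0.05142 L, so [NO2-] = 0.003983/0.05142 = 0.07746 M.
Kb = Kw/Ka = 1.0e-14 / 4.5 x 10^-4 = 2.22e-11.
[OH^-] = sqrt(Kb x [NO2-]) = sqrt(2.22e-11 x 0.07746) = 1.31e-6 M.
pOH = 5.88, so pH = 14.00 - 5.88 = 8.12.

8.12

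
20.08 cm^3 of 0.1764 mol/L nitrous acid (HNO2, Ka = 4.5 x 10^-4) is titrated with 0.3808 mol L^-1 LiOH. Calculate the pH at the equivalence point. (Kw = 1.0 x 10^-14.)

n(HNO2) = 0.1764 x 0.02008 = 0.003542 mol; V(LiOH) at equivalence = 0.003542/0.3808 = 0.009302 L.
At equivalence all the acid is converted to NO2-; total volume = 0.02008 + 0.009302 = 0.02938 L, so [NO2-] = 0.003542/0.02938 = 0.1206 M.
Kb = Kw/Ka = 1.0e-14 / 4.5 x 10^-4 = 2.22e-11.
[OH^-] = sqrt(Kb x [NO2-]) = sqrt(2.22e-11 x 0.1206) = 1.64e-6 M.
pOH = 5.79, so pH = 14.00 - 5.79 = 8.21.

8.21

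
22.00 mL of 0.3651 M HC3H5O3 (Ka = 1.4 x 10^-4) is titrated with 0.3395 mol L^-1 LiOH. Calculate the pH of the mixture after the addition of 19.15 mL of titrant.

Initial n(HC3H5O3) = 0.3651 x 0.02200 = 0.008032 mol.
n(LiOH) added = 0.3395 x 0.01915 = 0.006501 mol, converting that many moles of HC3H5O3 to C3H5O3-.
Remaining n(HC3H5O3) = 0.001531 mol; n(C3H5O3-) = 0.006501 mol.
By Henderson-Hasselbalch, pH = pKa + log([A^-]/[HA]) = 3.85 + log(0.006501/0.001531) = 3.85 + (+0.63) = 4.48.

4.48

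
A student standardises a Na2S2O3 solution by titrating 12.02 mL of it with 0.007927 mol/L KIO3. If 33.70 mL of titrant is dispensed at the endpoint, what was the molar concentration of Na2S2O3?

n(KIO3) = 0.007927 x 0.03370 = 0.0002671 mol.
From the balanced equation, 1 mol KIO3 reacts with 6 mol Na2S2O3, so n(Na2S2O3) = 0.0002671 x 6/1 = 0.001603 mol.
[Na2S2O3] = 0.001603 / 0.01202 L = 0.133 M.

0.133 M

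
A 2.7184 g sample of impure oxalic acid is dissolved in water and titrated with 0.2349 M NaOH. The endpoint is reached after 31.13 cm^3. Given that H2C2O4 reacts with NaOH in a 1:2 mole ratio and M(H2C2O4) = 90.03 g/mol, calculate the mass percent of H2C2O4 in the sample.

12.1%

n(NaOH) = 0.2349 x 0.03113 = 0.007312 mol.
n(H2C2O4) = 0.007312 / 2 = 0.003656 mol.
mass of H2C2O4 = 0.003656 x 90.03 = 0.3292 g.
% purity = 0.3292 / 2.7184 x 100 = 12.1%.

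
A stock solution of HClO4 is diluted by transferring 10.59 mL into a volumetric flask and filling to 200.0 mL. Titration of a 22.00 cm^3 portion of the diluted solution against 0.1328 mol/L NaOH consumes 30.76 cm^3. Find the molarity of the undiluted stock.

n(NaOH) = 0.1328 x 0.03076 = 0.004085 mol.
n(HClO4) in the aliquot = 0.004085 mol.
[diluted HClO4] = 0.004085 / 0.02200 = 0.1857 M.
Dilution factor = 200.0/10.59 = 18.89, so [stock] = 0.1857 x 18.89 = 3.51 M.

3.51 M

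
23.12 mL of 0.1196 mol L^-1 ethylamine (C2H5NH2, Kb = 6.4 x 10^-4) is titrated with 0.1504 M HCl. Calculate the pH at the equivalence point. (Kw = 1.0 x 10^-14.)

5.99

n(C2H5NH2) = 0.1196 x 0.02312 = 0.002765 mol; V(HCl) at equivalence = 0.002765/0.1504 = 0.01839 L.
At equivalence the base is fully converted to C2H5NH3+; total volume = 0.04151 L, so [C2H5NH3+] = 0.002765/0.04151 = 0.06662 M.
Ka(C2H5NH3+) = Kw/Kb = 1.0e-14 / 6.4 x 10^-4 = 1.56e-11.
[H^+] = sqrt(Ka x [C2H5NH3+]) = sqrt(1.56e-11 x 0.06662) = 1.02e-6 M.
pH = -log(1.02e-6) = 5.99.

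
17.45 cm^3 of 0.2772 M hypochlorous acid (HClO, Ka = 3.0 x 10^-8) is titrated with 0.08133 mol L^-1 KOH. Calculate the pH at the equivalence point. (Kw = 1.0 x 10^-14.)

n(HClO) = 0.2772 x 0.01745 = 0.004837 mol; V(KOH) at equivalence = 0.004837/0.08133 = 0.05948 L.
At equivalence all the acid is converted to ClO-; total volume = 0.01745 + 0.05948 = 0.07693 L, so [ClO-] = 0.004837/0.07693 = 0.06288 M.
Kb = Kw/Ka = 1.0e-14 / 3.0 x 10^-8 = 3.33e-7.
[OH^-] = sqrt(Kb x [ClO-]) = sqrt(3.33e-7 x 0.06288) = 0.000145 M.
pOH = 3.84, so pH = 14.00 - 3.84 = 10.16.

10.16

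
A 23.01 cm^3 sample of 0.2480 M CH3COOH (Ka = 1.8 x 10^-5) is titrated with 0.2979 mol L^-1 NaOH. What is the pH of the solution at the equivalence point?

n(CH3COOH) = 0.2480 x 0.02301 = 0.005706 mol; V(NaOH) at equivalence = 0.005706/0.2979 = 0.01916 L.
At equivalence all the acid is converted to CH3COO-; total volume = 0.02301 + 0.01916 = 0.04217 L, so [CH3COO-] = 0.005706/0.04217 = 0.1353 M.
Kb = Kw/Ka = 1.0e-14 / 1.8 x 10^-5 = 5.56e-10.
[OH^-] = sqrt(Kb x [CH3COO-]) = sqrt(5.56e-10 x 0.1353) = 8.67e-6 M.
pOH = 5.06, so pH = 14.00 - 5.06 = 8.94.

8.94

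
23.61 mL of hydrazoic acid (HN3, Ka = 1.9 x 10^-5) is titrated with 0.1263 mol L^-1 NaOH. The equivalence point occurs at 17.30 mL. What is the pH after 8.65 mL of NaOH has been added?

4.72

8.65 mL is exactly half the equivalence volume (17.30/2), i.e. the half-equivalence point.
There, n(HA) = n(A^-), so pH = pKa = -log(1.9 x 10^-5) = 4.72.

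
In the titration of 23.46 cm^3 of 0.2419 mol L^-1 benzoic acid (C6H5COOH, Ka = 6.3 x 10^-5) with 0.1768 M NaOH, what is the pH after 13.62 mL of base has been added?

Initial n(C6H5COOH) = 0.2419 x 0.02346 = 0.005675 mol.
n(NaOH) added = 0.1768 x 0.01362 = 0.002408 mol, converting that many moles of C6H5COOH to C6H5COO-.
Remaining n(C6H5COOH) = 0.003267 mol; n(C6H5COO-) = 0.002408 mol.
By Henderson-Hasselbalch, pH = pKa + log([A^-]/[HA]) = 4.20 + log(0.002408/0.003267) = 4.20 + (-0.13) = 4.07.

4.07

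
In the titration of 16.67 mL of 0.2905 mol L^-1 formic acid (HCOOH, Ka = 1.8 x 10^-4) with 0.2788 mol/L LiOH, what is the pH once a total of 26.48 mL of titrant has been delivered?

12.77

n(acid) = 0.2905 x 0.01667 = 0.004843 mol; n(LiOH) added = 0.2788 x 0.02648 = 0.007383 mol.
Base is in excess by 0.007383 - 0.004843 = 0.002540 mol in a total volume of 0.04315 L.
[OH^-] = 0.002540/0.04315 = 0.05886 M, so pOH = 1.23 and pH = 14.00 - 1.23 = 12.77.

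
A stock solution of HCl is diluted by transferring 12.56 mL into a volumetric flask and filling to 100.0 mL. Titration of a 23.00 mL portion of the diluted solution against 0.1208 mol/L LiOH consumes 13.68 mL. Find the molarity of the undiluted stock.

n(LiOH) = 0.1208 x 0.01368 = 0.001653 mol.
n(HCl) in the aliquot = 0.001653 mol.
[diluted HCl] = 0.001653 / 0.02300 = 0.07185 M.
Dilution factor = 100.0/12.56 = 7.962, so [stock] = 0.07185 x 7.962 = 0.572 M.

0.572 M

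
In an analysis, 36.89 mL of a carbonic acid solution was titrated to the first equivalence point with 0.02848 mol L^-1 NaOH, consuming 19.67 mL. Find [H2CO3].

0.0152 M

n(NaOH) = 0.02848 x 0.01967 = 0.0005602 mol.
At the first equivalence point, 1 mol OH^- react per mol H2CO3, so n(H2CO3) = 0.0005602 / 1 = 0.0005602 mol.
[H2CO3] = 0.0005602 / 0.03689 L = 0.0152 M.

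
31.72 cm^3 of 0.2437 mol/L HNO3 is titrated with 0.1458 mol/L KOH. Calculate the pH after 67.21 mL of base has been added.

12.32

n(acid) = 0.2437 x 0.03172 = 0.007730 mol; n(KOH) added = 0.1458 x 0.06721 = 0.009799 mol.
Base is in excess by 0.009799 - 0.007730 = 0.002069 mol in a total volume of 0.09893 L.
[OH^-] = 0.002069/0.09893 = 0.02091 M, so pOH = 1.68 and pH = 14.00 - 1.68 = 12.32.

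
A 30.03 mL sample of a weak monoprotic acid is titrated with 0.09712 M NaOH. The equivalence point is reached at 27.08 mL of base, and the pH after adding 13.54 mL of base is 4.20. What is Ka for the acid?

6.3 x 10^-5

13.54 mL is half of the equivalence volume, so this is the half-equivalence point where [HA] = [A^-].
At half-equivalence pH = pKa, so pKa = 4.20.
Ka = 10^(-4.20) = 6.3 x 10^-5.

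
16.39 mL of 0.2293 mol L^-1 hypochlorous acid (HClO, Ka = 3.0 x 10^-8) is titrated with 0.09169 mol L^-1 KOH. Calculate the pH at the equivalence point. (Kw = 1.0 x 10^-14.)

10.17

n(HClO) = 0.2293 x 0.01639 = 0.003758 mol; V(KOH) at equivalence = 0.003758/0.09169 = 0.04099 L.
At equivalence all the acid is converted to ClO-; total volume = 0.01639 + 0.04099 = 0.05738 L, so [ClO-] = 0.003758/0.05738 = 0.06550 M.
Kb = Kw/Ka = 1.0e-14 / 3.0 x 10^-8 = 3.33e-7.
[OH^-] = sqrt(Kb x [ClO-]) = sqrt(3.33e-7 x 0.06550) = 0.000148 M.
pOH = 3.83, so pH = 14.00 - 3.83 = 10.17.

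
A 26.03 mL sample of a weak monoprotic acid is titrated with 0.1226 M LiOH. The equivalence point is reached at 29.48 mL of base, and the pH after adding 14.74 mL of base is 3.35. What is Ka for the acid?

4.5 x 10^-4

14.74 mL is half of the equivalence volume, so this is the half-equivalence point where [HA] = [A^-].
At half-equivalence pH = pKa, so pKa = 3.35.
Ka = 10^(-3.35) = 4.5 x 10^-4.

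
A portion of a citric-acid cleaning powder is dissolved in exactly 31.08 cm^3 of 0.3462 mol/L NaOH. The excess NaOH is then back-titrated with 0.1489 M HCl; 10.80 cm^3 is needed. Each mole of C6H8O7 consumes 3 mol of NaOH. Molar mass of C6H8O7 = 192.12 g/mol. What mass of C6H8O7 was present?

0.586 g

Total n(NaOH) added = 0.3462 x 0.03108 = 0.01076 mol.
n(HCl) used = 0.1489 x 0.01080 = 0.001608 mol, which equals the excess n(NaOH).
So n(NaOH) consumed by the sample = 0.01076 - 0.001608 = 0.009152 mol.
n(C6H8O7) = 0.009152 / 3 = 0.003051 mol.
mass = 0.003051 mol x 192.12 g/mol = 0.586 g.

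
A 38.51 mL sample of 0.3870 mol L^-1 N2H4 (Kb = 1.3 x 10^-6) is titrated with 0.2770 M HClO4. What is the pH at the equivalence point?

4.45

n(N2H4) = 0.3870 x 0.03851 = 0.01490 mol; V(HClO4) at equivalence = 0.01490/0.2770 = 0.05380 L.
At equivalence the base is fully converted to N2H5+; total volume = 0.09231 L, so [N2H5+] = 0.01490/0.09231 = 0.1614 M.
Ka(N2H5+) = Kw/Kb = 1.0e-14 / 1.3 x 10^-6 = 7.69e-9.
[H^+] = sqrt(Ka x [N2H5+]) = sqrt(7.69e-9 x 0.1614) = 3.52e-5 M.
pH = -log(3.52e-5) = 4.45.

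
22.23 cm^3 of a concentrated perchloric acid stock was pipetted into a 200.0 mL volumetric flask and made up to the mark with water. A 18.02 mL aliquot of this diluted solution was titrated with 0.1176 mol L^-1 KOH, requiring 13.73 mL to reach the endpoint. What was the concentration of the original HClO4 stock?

0.806 M

n(KOH) = 0.1176 x 0.01373 = 0.001615 mol.
n(HClO4) in the aliquot = 0.001615 mol.
[diluted HClO4] = 0.001615 / 0.01802 = 0.08960 M.
Dilution factor = 200.0/22.23 = 8.997, so [stock] = 0.08960 x 8.997 = 0.806 M.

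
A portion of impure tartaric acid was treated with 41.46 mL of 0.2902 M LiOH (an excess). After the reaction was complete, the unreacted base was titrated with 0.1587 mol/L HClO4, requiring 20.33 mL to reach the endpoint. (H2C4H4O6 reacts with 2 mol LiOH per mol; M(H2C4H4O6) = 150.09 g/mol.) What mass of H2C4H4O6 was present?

Total n(LiOH) added = 0.2902 x 0.04146 = 0.01203 mol.
n(HClO4) used = 0.1587 x 0.02033 = 0.003226 mol, which equals the excess n(LiOH).
So n(LiOH) consumed by the sample = 0.01203 - 0.003226 = 0.008805 mol.
n(H2C4H4O6) = 0.008805 / 2 = 0.004403 mol.
mass = 0.004403 mol x 150.09 g/mol = 0.661 g.

0.661 g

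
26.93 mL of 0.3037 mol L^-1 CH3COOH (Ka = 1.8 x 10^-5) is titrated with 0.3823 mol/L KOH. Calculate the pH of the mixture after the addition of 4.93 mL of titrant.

Initial n(CH3COOH) = 0.3037 x 0.02693 = 0.008179 mol.
n(KOH) added = 0.3823 x 0.004930 = 0.001885 mol, converting that many moles of CH3COOH to CH3COO-.
Remaining n(CH3COOH) = 0.006294 mol; n(CH3COO-) = 0.001885 mol.
By Henderson-Hasselbalch, pH = pKa + log([A^-]/[HA]) = 4.74 + log(0.001885/0.006294) = 4.74 + (-0.52) = 4.22.

4.22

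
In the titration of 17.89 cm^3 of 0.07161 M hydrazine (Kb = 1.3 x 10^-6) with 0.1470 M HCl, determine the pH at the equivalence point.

4.72

n(N2H4) = 0.07161 x 0.01789 = 0.001281 mol; V(HCl) at equivalence = 0.001281/0.1470 = 0.008715 L.
At equivalence the base is fully converted to N2H5+; total volume = 0.02660 L, so [N2H5+] = 0.001281/0.02660 = 0.04815 M.
Ka(N2H5+) = Kw/Kb = 1.0e-14 / 1.3 x 10^-6 = 7.69e-9.
[H^+] = sqrt(Ka x [N2H5+]) = sqrt(7.69e-9 x 0.04815) = 1.92e-5 M.
pH = -log(1.92e-5) = 4.72.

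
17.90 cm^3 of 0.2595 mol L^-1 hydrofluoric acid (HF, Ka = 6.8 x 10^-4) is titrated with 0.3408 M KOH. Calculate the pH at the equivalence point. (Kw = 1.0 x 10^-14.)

8.17

n(HF) = 0.2595 x 0.01790 = 0.004645 mol; V(KOH) at equivalence = 0.004645/0.3408 = 0.01363 L.
At equivalence all the acid is converted to F-; total volume = 0.01790 + 0.01363 = 0.03153 L, so [F-] = 0.004645/0.03153 = 0.1473 M.
Kb = Kw/Ka = 1.0e-14 / 6.8 x 10^-4 = 1.47e-11.
[OH^-] = sqrt(Kb x [F-]) = sqrt(1.47e-11 x 0.1473) = 1.47e-6 M.
pOH = 5.83, so pH = 14.00 - 5.83 = 8.17.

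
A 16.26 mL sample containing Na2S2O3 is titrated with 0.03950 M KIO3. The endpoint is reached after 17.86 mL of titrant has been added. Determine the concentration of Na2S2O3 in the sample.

0.260 M

n(KIO3) = 0.03950 x 0.01786 = 0.0007055 mol.
From the balanced equation, 1 mol KIO3 reacts with 6 mol Na2S2O3, so n(Na2S2O3) = 0.0007055 x 6/1 = 0.004233 mol.
[Na2S2O3] = 0.004233 / 0.01626 L = 0.260 M.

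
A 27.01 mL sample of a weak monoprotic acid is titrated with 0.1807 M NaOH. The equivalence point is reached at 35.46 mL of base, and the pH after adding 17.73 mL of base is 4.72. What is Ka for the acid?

1.9 x 10^-5

17.73 mL is half of the equivalence volume, so this is the half-equivalence point where [HA] = [A^-].
At half-equivalence pH = pKa, so pKa = 4.72.
Ka = 10^(-4.72) = 1.9 x 10^-5.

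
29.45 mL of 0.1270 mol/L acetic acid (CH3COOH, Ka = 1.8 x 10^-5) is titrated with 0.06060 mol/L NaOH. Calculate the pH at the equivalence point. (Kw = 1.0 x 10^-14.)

8.68

n(CH3COOH) = 0.1270 x 0.02945 = 0.003740 mol; V(NaOH) at equivalence = 0.003740/0.06060 = 0.06172 L.
At equivalence all the acid is converted to CH3COO-; total volume = 0.02945 + 0.06172 = 0.09117 L, so [CH3COO-] = 0.003740/0.09117 = 0.04102 M.
Kb = Kw/Ka = 1.0e-14 / 1.8 x 10^-5 = 5.56e-10.
[OH^-] = sqrt(Kb x [CH3COO-]) = sqrt(5.56e-10 x 0.04102) = 4.77e-6 M.
pOH = 5.32, so pH = 14.00 - 5.32 = 8.68.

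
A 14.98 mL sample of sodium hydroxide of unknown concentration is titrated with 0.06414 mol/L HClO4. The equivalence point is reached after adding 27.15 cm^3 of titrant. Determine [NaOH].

n(HClO4) delivered = 0.06414 x 0.02715 = 0.001741 mol.
For a 1:1 reaction, n(NaOH) = 0.001741 mol.
[NaOH] = 0.001741 mol / 0.01498 L = 0.116 M.

0.116 M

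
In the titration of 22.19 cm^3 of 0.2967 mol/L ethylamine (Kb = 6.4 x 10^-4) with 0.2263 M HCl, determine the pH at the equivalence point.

5.85

n(C2H5NH2) = 0.2967 x 0.02219 = 0.006584 mol; V(HCl) at equivalence = 0.006584/0.2263 = 0.02909 L.
At equivalence the base is fully converted to C2H5NH3+; total volume = 0.05128 L, so [C2H5NH3+] = 0.006584/0.05128 = 0.1284 M.
Ka(C2H5NH3+) = Kw/Kb = 1.0e-14 / 6.4 x 10^-4 = 1.56e-11.
[H^+] = sqrt(Ka x [C2H5NH3+]) = sqrt(1.56e-11 x 0.1284) = 1.42e-6 M.
pH = -log(1.42e-6) = 5.85.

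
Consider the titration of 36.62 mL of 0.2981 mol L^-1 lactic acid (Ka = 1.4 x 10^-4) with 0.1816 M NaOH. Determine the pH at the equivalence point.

8.45

n(HC3H5O3) = 0.2981 x 0.03662 = 0.01092 mol; V(NaOH) at equivalence = 0.01092/0.1816 = 0.06011 L.
At equivalence all the acid is converted to C3H5O3-; total volume = 0.03662 + 0.06011 = 0.09673 L, so [C3H5O3-] = 0.01092/0.09673 = 0.1129 M.
Kb = Kw/Ka = 1.0e-14 / 1.4 x 10^-4 = 7.14e-11.
[OH^-] = sqrt(Kb x [C3H5O3-]) = sqrt(7.14e-11 x 0.1129) = 2.84e-6 M.
pOH = 5.55, so pH = 14.00 - 5.55 = 8.45.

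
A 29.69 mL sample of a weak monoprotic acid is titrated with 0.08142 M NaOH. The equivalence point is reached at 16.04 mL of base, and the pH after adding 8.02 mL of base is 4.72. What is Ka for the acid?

1.9 x 10^-5

8.02 mL is half of the equivalence volume, so this is the half-equivalence point where [HA] = [A^-].
At half-equivalence pH = pKa, so pKa = 4.72.
Ka = 10^(-4.72) = 1.9 x 10^-5.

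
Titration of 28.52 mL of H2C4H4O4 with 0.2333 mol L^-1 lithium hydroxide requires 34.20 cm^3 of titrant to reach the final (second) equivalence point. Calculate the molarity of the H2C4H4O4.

0.140 M

n(LiOH) = 0.2333 x 0.03420 = 0.007979 mol.
At the final (second) equivalence point, 2 mol OH^- react per mol H2C4H4O4, so n(H2C4H4O4) = 0.007979 / 2 = 0.003989 mol.
[H2C4H4O4] = 0.003989 / 0.02852 L = 0.140 M.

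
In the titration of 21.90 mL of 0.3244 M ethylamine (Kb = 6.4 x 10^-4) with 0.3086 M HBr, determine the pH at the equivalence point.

5.80

n(C2H5NH2) = 0.3244 x 0.02190 = 0.007104 mol; V(HBr) at equivalence = 0.007104/0.3086 = 0.02302 L.
At equivalence the base is fully converted to C2H5NH3+; total volume = 0.04492 L, so [C2H5NH3+] = 0.007104/0.04492 = 0.1582 M.
Ka(C2H5NH3+) = Kw/Kb = 1.0e-14 / 6.4 x 10^-4 = 1.56e-11.
[H^+] = sqrt(Ka x [C2H5NH3+]) = sqrt(1.56e-11 x 0.1582) = 1.57e-6 M.
pH = -log(1.57e-6) = 5.80.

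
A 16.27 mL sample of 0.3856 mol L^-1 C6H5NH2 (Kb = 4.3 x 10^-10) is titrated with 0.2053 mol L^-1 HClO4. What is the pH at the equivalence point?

n(C6H5NH2) = 0.3856 x 0.01627 = 0.006274 mol; V(HClO4) at equivalence = 0.006274/0.2053 = 0.03056 L.
At equivalence the base is fully converted to C6H5NH3+; total volume = 0.04683 L, so [C6H5NH3+] = 0.006274/0.04683 = 0.1340 M.
Ka(C6H5NH3+) = Kw/Kb = 1.0e-14 / 4.3 x 10^-10 = 2.33e-5.
[H^+] = sqrt(Ka x [C6H5NH3+]) = sqrt(2.33e-5 x 0.1340) = 0.00177 M.
pH = -log(0.00177) = 2.75.

2.75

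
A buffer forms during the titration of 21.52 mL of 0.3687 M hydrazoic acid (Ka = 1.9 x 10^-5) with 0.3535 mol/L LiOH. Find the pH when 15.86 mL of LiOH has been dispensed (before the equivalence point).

5.10

Initial n(HN3) = 0.3687 x 0.02152 = 0.007934 mol.
n(LiOH) added = 0.3535 x 0.01586 = 0.005607 mol, converting that many moles of HN3 to N3-.
Remaining n(HN3) = 0.002328 mol; n(N3-) = 0.005607 mol.
By Henderson-Hasselbalch, pH = pKa + log([A^-]/[HA]) = 4.72 + log(0.005607/0.002328) = 4.72 + (+0.38) = 5.10.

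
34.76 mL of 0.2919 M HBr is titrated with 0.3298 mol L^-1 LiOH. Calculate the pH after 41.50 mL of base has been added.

12.67

n(acid) = 0.2919 x 0.03476 = 0.01015 mol; n(LiOH) added = 0.3298 x 0.04150 = 0.01369 mol.
Base is in excess by 0.01369 - 0.01015 = 0.003540 mol in a total volume of 0.07626 L.
[OH^-] = 0.003540/0.07626 = 0.04642 M, so pOH = 1.33 and pH = 14.00 - 1.33 = 12.67.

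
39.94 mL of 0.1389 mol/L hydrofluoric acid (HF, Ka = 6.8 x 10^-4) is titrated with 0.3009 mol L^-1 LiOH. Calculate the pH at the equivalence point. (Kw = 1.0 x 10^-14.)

n(HF) = 0.1389 x 0.03994 = 0.005548 mol; V(LiOH) at equivalence = 0.005548/0.3009 = 0.01844 L.
At equivalence all the acid is converted to F-; total volume = 0.03994 + 0.01844 = 0.05838 L, so [F-] = 0.005548/0.05838 = 0.09503 M.
Kb = Kw/Ka = 1.0e-14 / 6.8 x 10^-4 = 1.47e-11.
[OH^-] = sqrt(Kb x [F-]) = sqrt(1.47e-11 x 0.09503) = 1.18e-6 M.
pOH = 5.93, so pH = 14.00 - 5.93 = 8.07.

8.07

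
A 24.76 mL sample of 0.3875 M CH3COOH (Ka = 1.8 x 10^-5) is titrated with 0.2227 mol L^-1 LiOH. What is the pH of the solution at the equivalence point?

8.95

n(CH3COOH) = 0.3875 x 0.02476 = 0.009595 mol; V(LiOH) at equivalence = 0.009595/0.2227 = 0.04308 L.
At equivalence all the acid is converted to CH3COO-; total volume = 0.02476 + 0.04308 = 0.06784 L, so [CH3COO-] = 0.009595/0.06784 = 0.1414 M.
Kb = Kw/Ka = 1.0e-14 / 1.8 x 10^-5 = 5.56e-10.
[OH^-] = sqrt(Kb x [CH3COO-]) = sqrt(5.56e-10 x 0.1414) = 8.86e-6 M.
pOH = 5.05, so pH = 14.00 - 5.05 = 8.95.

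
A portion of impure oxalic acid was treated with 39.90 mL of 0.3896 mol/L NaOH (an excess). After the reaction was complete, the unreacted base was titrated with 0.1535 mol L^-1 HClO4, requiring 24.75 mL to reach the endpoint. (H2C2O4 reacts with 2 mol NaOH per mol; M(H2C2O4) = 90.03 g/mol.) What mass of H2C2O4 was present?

Total n(NaOH) added = 0.3896 x 0.03990 = 0.01555 mol.
n(HClO4) used = 0.1535 x 0.02475 = 0.003799 mol, which equals the excess n(NaOH).
So n(NaOH) consumed by the sample = 0.01555 - 0.003799 = 0.01175 mol.
n(H2C2O4) = 0.01175 / 2 = 0.005873 mol.
mass = 0.005873 mol x 90.03 g/mol = 0.529 g.

0.529 g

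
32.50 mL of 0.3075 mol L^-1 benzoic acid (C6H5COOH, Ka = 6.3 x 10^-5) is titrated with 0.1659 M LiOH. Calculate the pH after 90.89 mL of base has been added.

12.62

n(acid) = 0.3075 x 0.03250 = 0.009994 mol; n(LiOH) added = 0.1659 x 0.09089 = 0.01508 mol.
Base is in excess by 0.01508 - 0.009994 = 0.005085 mol in a total volume of 0.1234 L.
[OH^-] = 0.005085/0.1234 = 0.04121 M, so pOH = 1.38 and pH = 14.00 - 1.38 = 12.62.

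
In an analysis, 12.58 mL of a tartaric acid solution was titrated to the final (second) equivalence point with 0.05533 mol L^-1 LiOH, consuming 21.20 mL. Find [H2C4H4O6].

n(LiOH) = 0.05533 x 0.02120 = 0.001173 mol.
At the final (second) equivalence point, 2 mol OH^- react per mol H2C4H4O6, so n(H2C4H4O6) = 0.001173 / 2 = 0.0005865 mol.
[H2C4H4O6] = 0.0005865 / 0.01258 L = 0.0466 M.

0.0466 M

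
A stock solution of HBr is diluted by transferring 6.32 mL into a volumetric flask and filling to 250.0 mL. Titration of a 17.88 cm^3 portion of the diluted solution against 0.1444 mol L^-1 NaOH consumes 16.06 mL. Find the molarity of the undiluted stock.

n(NaOH) = 0.1444 x 0.01606 = 0.002319 mol.
n(HBr) in the aliquot = 0.002319 mol.
[diluted HBr] = 0.002319 / 0.01788 = 0.1297 M.
Dilution factor = 250.0/6.320 = 39.56, so [stock] = 0.1297 x 39.56 = 5.13 M.

5.13 M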